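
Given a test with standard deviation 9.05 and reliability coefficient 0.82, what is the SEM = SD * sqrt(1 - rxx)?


SEM = SD * sqrt(1 - rxx)
SEM = 9.05 * sqrt(1 - 0.82)
SEM = 9.05 * sqrt(0.18) = 9.05 * 0.424264
SEM = 3.8396

3.8396


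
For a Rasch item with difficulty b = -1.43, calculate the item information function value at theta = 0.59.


P = 1/(1+exp(-(0.59--1.43))) = 0.8829
I = P*(1-P) = 0.8829 * 0.1171
I = 0.1034

0.1034


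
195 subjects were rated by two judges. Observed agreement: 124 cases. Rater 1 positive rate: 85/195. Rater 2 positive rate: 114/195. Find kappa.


P_o = 124/195 = 0.635897
P_e = (85*114 + 110*81) / 38025 = 0.489152
kappa = (P_o - P_e) / (1 - P_e)
kappa = (0.635897 - 0.489152) / (1 - 0.489152)
kappa = 0.2873

0.2873


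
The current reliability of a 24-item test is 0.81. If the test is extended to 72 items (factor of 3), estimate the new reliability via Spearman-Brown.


r_new = (n * rxx) / (1 + (n-1) * rxx)
r_new = (3 * 0.81) / (1 + 2 * 0.81)
r_new = 2.43 / 2.62
r_new = 0.9275

0.9275


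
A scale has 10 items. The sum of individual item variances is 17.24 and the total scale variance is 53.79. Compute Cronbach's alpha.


alpha = (k/(k-1)) * (1 - sum(si^2)/s_total^2)
= (10/9) * (1 - 17.24/53.79)
alpha = 0.755

0.755


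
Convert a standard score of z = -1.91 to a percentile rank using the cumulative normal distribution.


CDF(z) = 0.5 * (1 + erf(z/sqrt(2)))
erf(-1.3506) = -0.9439
CDF = 0.0281
Percentile rank = 0.0281 * 100 = 2.81

2.81


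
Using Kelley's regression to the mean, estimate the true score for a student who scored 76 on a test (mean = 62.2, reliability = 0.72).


T_est = rxx * X + (1 - rxx) * mean
T_est = 0.72 * 76 + 0.28 * 62.2
T_est = 54.72 + 17.416
T_est = 72.136

72.136


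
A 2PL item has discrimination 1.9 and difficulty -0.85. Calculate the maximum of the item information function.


For 2PL, max info at theta = b = -0.85
I_max = a^2 / 4 = 1.9^2 / 4
= 3.61 / 4
I_max = 0.9025

0.9025


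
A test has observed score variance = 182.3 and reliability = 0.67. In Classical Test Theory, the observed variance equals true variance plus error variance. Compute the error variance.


var_true = rxx * var_obs = 0.67 * 182.3 = 122.141
var_error = var_obs - var_true
var_error = 182.3 - 122.141
var_error = 60.159

60.159


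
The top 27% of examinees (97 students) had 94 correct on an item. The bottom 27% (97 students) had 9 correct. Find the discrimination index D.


p_upper = 94/97 = 0.9691
p_lower = 9/97 = 0.0928
D = 0.9691 - 0.0928 = 0.8763

0.8763


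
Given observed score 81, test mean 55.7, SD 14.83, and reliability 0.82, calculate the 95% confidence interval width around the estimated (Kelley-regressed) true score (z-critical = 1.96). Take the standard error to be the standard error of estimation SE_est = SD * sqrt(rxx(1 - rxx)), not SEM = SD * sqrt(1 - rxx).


True score estimate = 0.82*81 + 0.18*55.7 = 76.446
SE_est = SD * sqrt(rxx * (1 - rxx)) = 14.83 * sqrt(0.82 * 0.18) = 14.83 * sqrt(0.1476) = 5.6975
CI = T_est +/- z * SE_est, so width = 2 * z * SE_est = 2 * 1.96 * 5.6975
Width = 22.3342

22.3342


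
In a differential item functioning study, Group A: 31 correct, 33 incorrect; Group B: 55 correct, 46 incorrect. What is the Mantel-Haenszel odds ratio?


Odds_A = 31/33 = 0.9394
Odds_B = 55/46 = 1.1957
OR = Odds_A / Odds_B = 0.9394 / 1.1957
Exactly, OR = (31 * 46) / (33 * 55) = 1426 / 1815
OR = 0.7857

0.7857


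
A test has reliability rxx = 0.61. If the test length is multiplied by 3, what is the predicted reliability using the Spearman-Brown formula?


r_new = (n * rxx) / (1 + (n-1) * rxx)
r_new = (3 * 0.61) / (1 + 2 * 0.61)
r_new = 1.83 / 2.22
r_new = 0.8243

0.8243


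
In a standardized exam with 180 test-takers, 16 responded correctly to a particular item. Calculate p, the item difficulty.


Item difficulty p = number correct / total examinees
p = 16 / 180
p = 0.0889

0.0889


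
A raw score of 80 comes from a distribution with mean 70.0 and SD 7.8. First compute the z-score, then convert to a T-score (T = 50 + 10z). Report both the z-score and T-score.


z = (X - mean) / SD = (80 - 70.0) / 7.8
z = 10.0 / 7.8
z = 1.2821
T-score = T = 50 + 10z
Carry z at full precision (z = 10.0 / 7.8) into the conversion:
T-score = 50 + 10 * (10.0 / 7.8) = 50 + 100 / 7.8
T-score = 50 + 12.8205
T-score = 62.8205

62.8205


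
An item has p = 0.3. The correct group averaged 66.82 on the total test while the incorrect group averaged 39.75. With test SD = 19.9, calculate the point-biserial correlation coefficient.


q = 1 - p = 0.7
rpb = ((M1 - M0) / SD) * sqrt(p * q)
rpb = ((66.82 - 39.75) / 19.9) * sqrt(0.3 * 0.7)
rpb = 0.6234

0.6234


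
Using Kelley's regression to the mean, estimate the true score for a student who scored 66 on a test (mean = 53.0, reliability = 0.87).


T_est = rxx * X + (1 - rxx) * mean
T_est = 0.87 * 66 + 0.13 * 53.0
T_est = 57.42 + 6.89
T_est = 64.31

64.31


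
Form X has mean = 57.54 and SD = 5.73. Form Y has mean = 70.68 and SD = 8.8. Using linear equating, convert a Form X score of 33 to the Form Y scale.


slope = SD_Y / SD_X = 8.8 / 5.73 ~ 1.5358
intercept = mean_Y - slope * mean_X = 70.68 - (8.8 / 5.73) * 57.54 ~ -17.6886
Y = slope * X + intercept. To avoid rounding drift from the rounded slope/intercept, evaluate the equivalent form Y = mean_Y + SD_Y * (X - mean_X) / SD_X at full precision:
Y = 70.68 + 8.8 * (33 - 57.54) / 5.73
Y = 70.68 - 8.8 * 24.54 / 5.73
Y = 70.68 - 215.952 / 5.73
Y = 70.68 - 37.688
Y = 32.992

32.992


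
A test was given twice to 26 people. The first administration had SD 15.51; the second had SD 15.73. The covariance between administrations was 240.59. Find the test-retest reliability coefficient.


r = cov(X,Y) / (SD_X * SD_Y)
r = 240.59 / (15.51 * 15.73)
r = 240.59 / 243.9723
r = 0.9861

0.9861


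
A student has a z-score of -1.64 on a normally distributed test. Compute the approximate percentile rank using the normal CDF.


CDF(z) = 0.5 * (1 + erf(z/sqrt(2)))
erf(-1.1597) = -0.899
CDF = 0.0505
Percentile rank = 0.0505 * 100 = 5.05

5.05


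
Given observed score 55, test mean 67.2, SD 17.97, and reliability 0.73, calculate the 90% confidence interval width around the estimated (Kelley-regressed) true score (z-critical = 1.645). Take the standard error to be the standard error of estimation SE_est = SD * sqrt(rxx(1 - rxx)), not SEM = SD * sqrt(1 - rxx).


True score estimate = 0.73*55 + 0.27*67.2 = 58.294
SE_est = SD * sqrt(rxx * (1 - rxx)) = 17.97 * sqrt(0.73 * 0.27) = 17.97 * sqrt(0.1971) = 7.977951
CI = T_est +/- z * SE_est, so width = 2 * z * SE_est = 2 * 1.645 * 7.977951
Width = 26.2475

26.2475


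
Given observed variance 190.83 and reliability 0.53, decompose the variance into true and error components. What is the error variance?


var_true = rxx * var_obs = 0.53 * 190.83 = 101.1399
var_error = var_obs - var_true
var_error = 190.83 - 101.1399
var_error = 89.6901

89.6901


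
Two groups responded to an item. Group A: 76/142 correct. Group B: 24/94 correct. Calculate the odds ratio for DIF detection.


Odds_A = 76/66 = 1.1515
Odds_B = 24/70 = 0.3429
OR = Odds_A / Odds_B = 1.1515 / 0.3429
Exactly, OR = (76 * 70) / (66 * 24) = 5320 / 1584
OR = 3.3586

3.3586


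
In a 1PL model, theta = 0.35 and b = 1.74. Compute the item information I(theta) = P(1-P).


P = 1/(1+exp(-(0.35-1.74))) = 0.1994
I = P*(1-P) = 0.1994 * 0.8006
I = 0.1596

0.1596


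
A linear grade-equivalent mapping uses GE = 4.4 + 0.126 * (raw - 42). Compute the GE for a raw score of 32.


raw - median = 32 - 42 = -10
slope * diff = 0.126 * -10 = -1.26
GE = 4.4 + -1.26
GE = 3.14

3.14


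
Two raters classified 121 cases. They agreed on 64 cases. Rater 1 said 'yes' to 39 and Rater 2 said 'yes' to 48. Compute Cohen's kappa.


P_o = 64/121 = 0.528926
P_e = (39*48 + 82*73) / 14641 = 0.536712
kappa = (P_o - P_e) / (1 - P_e)
kappa = (0.528926 - 0.536712) / (1 - 0.536712)
kappa = -0.0168

-0.0168


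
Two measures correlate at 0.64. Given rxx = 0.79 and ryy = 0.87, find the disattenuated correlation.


r_corrected = rxy / sqrt(rxx * ryy)
= 0.64 / sqrt(0.79 * 0.87)
= 0.64 / sqrt(0.6873)
= 0.64 / 0.829036
r_corrected = 0.772

0.772


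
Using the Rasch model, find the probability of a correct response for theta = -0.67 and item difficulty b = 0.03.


theta - b = -0.67 - 0.03 = -0.7
exp(-(theta - b)) = exp(0.7) = 2.0138
P = 1 / (1 + 2.0138)
P = 0.3318

0.3318


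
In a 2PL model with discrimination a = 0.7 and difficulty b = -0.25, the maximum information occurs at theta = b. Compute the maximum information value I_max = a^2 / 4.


For 2PL, max info at theta = b = -0.25
I_max = a^2 / 4 = 0.7^2 / 4
= 0.49 / 4
I_max = 0.1225

0.1225


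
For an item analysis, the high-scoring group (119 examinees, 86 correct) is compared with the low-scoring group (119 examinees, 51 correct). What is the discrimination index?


p_upper = 86/119 = 0.7227
p_lower = 51/119 = 0.4286
D = 0.7227 - 0.4286 = 0.2941

0.2941


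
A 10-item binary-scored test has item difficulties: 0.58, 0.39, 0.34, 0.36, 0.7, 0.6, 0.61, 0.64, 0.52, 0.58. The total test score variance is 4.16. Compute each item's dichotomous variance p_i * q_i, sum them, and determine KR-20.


For each item, compute p_i * q_i:
  Item 1: 0.58 * 0.42 = 0.2436
  Item 2: 0.39 * 0.61 = 0.2379
  Item 3: 0.34 * 0.66 = 0.2244
  Item 4: 0.36 * 0.64 = 0.2304
  Item 5: 0.7 * 0.3 = 0.21
  Item 6: 0.6 * 0.4 = 0.24
  Item 7: 0.61 * 0.39 = 0.2379
  Item 8: 0.64 * 0.36 = 0.2304
  Item 9: 0.52 * 0.48 = 0.2496
  Item 10: 0.58 * 0.42 = 0.2436
Sum(p_i * q_i) = 0.2436 + 0.2379 + 0.2244 + 0.2304 + 0.21 + 0.24 + 0.2379 + 0.2304 + 0.2496 + 0.2436 = 2.3478
KR-20 = (k/(k-1)) * (1 - Sum(p_i*q_i) / Var_total)
= (10/9) * (1 - 2.3478/4.16)
= 1.1111 * 0.4356
KR-20 = 0.484

0.484


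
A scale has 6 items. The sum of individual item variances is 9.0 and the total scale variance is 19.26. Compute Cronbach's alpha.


alpha = (k/(k-1)) * (1 - sum(si^2)/s_total^2)
= (6/5) * (1 - 9.0/19.26)
alpha = 0.6393

0.6393


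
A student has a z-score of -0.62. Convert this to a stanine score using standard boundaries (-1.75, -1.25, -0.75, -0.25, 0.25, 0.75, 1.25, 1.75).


Stanine boundaries: [-1.75, -1.25, -0.75, -0.25, 0.25, 0.75, 1.25, 1.75]
z = -0.62
Check each boundary:
  z >= -1.75 -> could be stanine 2
  z >= -1.25 -> could be stanine 3
  z >= -0.75 -> could be stanine 4
  z < -0.25
  z < 0.25
  z < 0.75
  z < 1.25
  z < 1.75
Highest qualifying boundary gives stanine = 4

4


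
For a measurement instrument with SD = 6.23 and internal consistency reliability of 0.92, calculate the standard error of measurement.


SEM = SD * sqrt(1 - rxx)
SEM = 6.23 * sqrt(1 - 0.92)
SEM = 6.23 * sqrt(0.08) = 6.23 * 0.282843
SEM = 1.7621

1.7621


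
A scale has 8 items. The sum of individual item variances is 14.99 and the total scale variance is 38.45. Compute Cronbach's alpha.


alpha = (k/(k-1)) * (1 - sum(si^2)/s_total^2)
= (8/7) * (1 - 14.99/38.45)
alpha = 0.6973

0.6973


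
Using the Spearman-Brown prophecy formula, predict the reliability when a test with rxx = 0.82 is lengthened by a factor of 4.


r_new = (n * rxx) / (1 + (n-1) * rxx)
r_new = (4 * 0.82) / (1 + 3 * 0.82)
r_new = 3.28 / 3.46
r_new = 0.948

0.948


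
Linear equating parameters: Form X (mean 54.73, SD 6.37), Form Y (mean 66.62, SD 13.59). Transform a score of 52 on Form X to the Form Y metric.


slope = SD_Y / SD_X = 13.59 / 6.37 ~ 2.1334
intercept = mean_Y - slope * mean_X = 66.62 - (13.59 / 6.37) * 54.73 ~ -50.1431
Y = slope * X + intercept. To avoid rounding drift from the rounded slope/intercept, evaluate the equivalent form Y = mean_Y + SD_Y * (X - mean_X) / SD_X at full precision:
Y = 66.62 + 13.59 * (52 - 54.73) / 6.37
Y = 66.62 - 13.59 * 2.73 / 6.37
Y = 66.62 - 37.1007 / 6.37
Y = 66.62 - 5.8243
Y = 60.7957

60.7957


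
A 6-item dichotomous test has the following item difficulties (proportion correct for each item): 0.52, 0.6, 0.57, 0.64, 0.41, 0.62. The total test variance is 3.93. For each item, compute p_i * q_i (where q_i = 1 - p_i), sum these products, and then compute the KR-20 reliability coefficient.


For each item, compute p_i * q_i:
  Item 1: 0.52 * 0.48 = 0.2496
  Item 2: 0.6 * 0.4 = 0.24
  Item 3: 0.57 * 0.43 = 0.2451
  Item 4: 0.64 * 0.36 = 0.2304
  Item 5: 0.41 * 0.59 = 0.2419
  Item 6: 0.62 * 0.38 = 0.2356
Sum(p_i * q_i) = 0.2496 + 0.24 + 0.2451 + 0.2304 + 0.2419 + 0.2356 = 1.4426
KR-20 = (k/(k-1)) * (1 - Sum(p_i*q_i) / Var_total)
= (6/5) * (1 - 1.4426/3.93)
= 1.2 * 0.6329
KR-20 = 0.7595

0.7595


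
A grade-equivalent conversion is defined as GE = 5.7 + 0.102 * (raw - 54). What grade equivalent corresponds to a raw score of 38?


raw - median = 38 - 54 = -16
slope * diff = 0.102 * -16 = -1.632
GE = 5.7 + -1.632
GE = 4.068

4.068


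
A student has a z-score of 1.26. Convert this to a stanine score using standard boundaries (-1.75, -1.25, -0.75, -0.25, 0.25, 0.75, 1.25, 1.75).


Stanine boundaries: [-1.75, -1.25, -0.75, -0.25, 0.25, 0.75, 1.25, 1.75]
z = 1.26
Check each boundary:
  z >= -1.75 -> could be stanine 2
  z >= -1.25 -> could be stanine 3
  z >= -0.75 -> could be stanine 4
  z >= -0.25 -> could be stanine 5
  z >= 0.25 -> could be stanine 6
  z >= 0.75 -> could be stanine 7
  z >= 1.25 -> could be stanine 8
  z < 1.75
Highest qualifying boundary gives stanine = 8

8


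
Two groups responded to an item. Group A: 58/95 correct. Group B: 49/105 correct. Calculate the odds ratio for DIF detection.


Odds_A = 58/37 = 1.5676
Odds_B = 49/56 = 0.875
OR = Odds_A / Odds_B = 1.5676 / 0.875
Exactly, OR = (58 * 56) / (37 * 49) = 3248 / 1813
OR = 1.7915

1.7915


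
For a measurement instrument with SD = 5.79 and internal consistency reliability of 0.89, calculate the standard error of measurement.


SEM = SD * sqrt(1 - rxx)
SEM = 5.79 * sqrt(1 - 0.89)
SEM = 5.79 * sqrt(0.11) = 5.79 * 0.331662
SEM = 1.9203

1.9203


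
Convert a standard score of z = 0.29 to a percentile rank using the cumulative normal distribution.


CDF(z) = 0.5 * (1 + erf(z/sqrt(2)))
erf(0.2051) = 0.2282
CDF = 0.6141
Percentile rank = 0.6141 * 100 = 61.41

61.41


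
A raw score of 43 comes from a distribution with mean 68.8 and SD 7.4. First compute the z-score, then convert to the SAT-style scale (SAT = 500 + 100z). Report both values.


z = (X - mean) / SD = (43 - 68.8) / 7.4
z = -25.8 / 7.4
z = -3.4865
SAT-scale = SAT = 500 + 100z
Carry z at full precision (z = -25.8 / 7.4) into the conversion:
SAT-scale = 500 + 100 * (-25.8 / 7.4) = 500 + -2580 / 7.4
SAT-scale = 500 + -348.6486
SAT-scale = 151.3514

151.3514


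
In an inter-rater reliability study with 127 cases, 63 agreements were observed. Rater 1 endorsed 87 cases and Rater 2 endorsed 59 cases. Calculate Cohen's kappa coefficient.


P_o = 63/127 = 0.496063
P_e = (87*59 + 40*68) / 16129 = 0.486887
kappa = (P_o - P_e) / (1 - P_e)
kappa = (0.496063 - 0.486887) / (1 - 0.486887)
kappa = 0.0179

0.0179


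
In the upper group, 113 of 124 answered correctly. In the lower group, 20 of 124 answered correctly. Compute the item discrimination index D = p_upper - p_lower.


p_upper = 113/124 = 0.9113
p_lower = 20/124 = 0.1613
D = 0.9113 - 0.1613 = 0.75

0.75


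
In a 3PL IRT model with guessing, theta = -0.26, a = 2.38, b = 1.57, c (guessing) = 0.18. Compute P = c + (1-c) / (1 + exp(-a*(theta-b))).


logit = 2.38*(-0.26 - 1.57) = -4.3554
P* = 1/(1 + exp(--4.3554)) = 0.0127
P = 0.18 + (1 - 0.18) * 0.0127
P = 0.1904

0.1904


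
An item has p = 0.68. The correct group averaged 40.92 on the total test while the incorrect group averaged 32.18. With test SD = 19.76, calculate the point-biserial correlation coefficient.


q = 1 - p = 0.32
rpb = ((M1 - M0) / SD) * sqrt(p * q)
rpb = ((40.92 - 32.18) / 19.76) * sqrt(0.68 * 0.32)
rpb = 0.2063

0.2063


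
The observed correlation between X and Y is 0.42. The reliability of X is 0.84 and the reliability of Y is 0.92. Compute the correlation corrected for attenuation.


r_corrected = rxy / sqrt(rxx * ryy)
= 0.42 / sqrt(0.84 * 0.92)
= 0.42 / sqrt(0.7728)
= 0.42 / 0.87909
r_corrected = 0.4778

0.4778


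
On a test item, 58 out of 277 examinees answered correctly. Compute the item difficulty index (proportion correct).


Item difficulty p = number correct / total examinees
p = 58 / 277
p = 0.2094

0.2094


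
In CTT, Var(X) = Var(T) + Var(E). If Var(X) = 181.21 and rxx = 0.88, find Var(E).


var_true = rxx * var_obs = 0.88 * 181.21 = 159.4648
var_error = var_obs - var_true
var_error = 181.21 - 159.4648
var_error = 21.7452

21.7452


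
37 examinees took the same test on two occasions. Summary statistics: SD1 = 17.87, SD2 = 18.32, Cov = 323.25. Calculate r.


r = cov(X,Y) / (SD_X * SD_Y)
r = 323.25 / (17.87 * 18.32)
r = 323.25 / 327.3784
r = 0.9874

0.9874


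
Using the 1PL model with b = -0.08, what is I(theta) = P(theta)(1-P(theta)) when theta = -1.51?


P = 1/(1+exp(-(-1.51--0.08))) = 0.1931
I = P*(1-P) = 0.1931 * 0.8069
I = 0.1558

0.1558


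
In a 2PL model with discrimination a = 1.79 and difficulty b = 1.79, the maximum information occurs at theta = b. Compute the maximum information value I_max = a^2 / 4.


For 2PL, max info at theta = b = 1.79
I_max = a^2 / 4 = 1.79^2 / 4
= 3.2041 / 4
I_max = 0.801

0.801


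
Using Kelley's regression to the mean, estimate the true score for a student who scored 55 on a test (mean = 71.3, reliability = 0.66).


T_est = rxx * X + (1 - rxx) * mean
T_est = 0.66 * 55 + 0.34 * 71.3
T_est = 36.3 + 24.242
T_est = 60.542

60.542


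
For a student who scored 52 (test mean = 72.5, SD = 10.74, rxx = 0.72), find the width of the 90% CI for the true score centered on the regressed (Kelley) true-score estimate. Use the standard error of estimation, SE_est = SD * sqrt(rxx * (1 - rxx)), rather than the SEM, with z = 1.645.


True score estimate = 0.72*52 + 0.28*72.5 = 57.74
SE_est = SD * sqrt(rxx * (1 - rxx)) = 10.74 * sqrt(0.72 * 0.28) = 10.74 * sqrt(0.2016) = 4.822248
CI = T_est +/- z * SE_est, so width = 2 * z * SE_est = 2 * 1.645 * 4.822248
Width = 15.8652

15.8652


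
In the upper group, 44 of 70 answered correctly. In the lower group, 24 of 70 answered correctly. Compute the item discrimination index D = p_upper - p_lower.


p_upper = 44/70 = 0.6286
p_lower = 24/70 = 0.3429
D = 0.6286 - 0.3429 = 0.2857

0.2857


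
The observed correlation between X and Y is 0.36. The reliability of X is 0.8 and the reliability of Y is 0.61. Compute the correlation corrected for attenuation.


r_corrected = rxy / sqrt(rxx * ryy)
= 0.36 / sqrt(0.8 * 0.61)
= 0.36 / sqrt(0.488)
= 0.36 / 0.69857
r_corrected = 0.5153

0.5153


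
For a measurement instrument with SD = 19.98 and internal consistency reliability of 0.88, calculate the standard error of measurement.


SEM = SD * sqrt(1 - rxx)
SEM = 19.98 * sqrt(1 - 0.88)
SEM = 19.98 * sqrt(0.12) = 19.98 * 0.34641
SEM = 6.9213

6.9213


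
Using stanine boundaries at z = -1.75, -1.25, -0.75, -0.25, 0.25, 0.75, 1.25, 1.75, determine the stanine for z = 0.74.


Stanine boundaries: [-1.75, -1.25, -0.75, -0.25, 0.25, 0.75, 1.25, 1.75]
z = 0.74
Check each boundary:
  z >= -1.75 -> could be stanine 2
  z >= -1.25 -> could be stanine 3
  z >= -0.75 -> could be stanine 4
  z >= -0.25 -> could be stanine 5
  z >= 0.25 -> could be stanine 6
  z < 0.75
  z < 1.25
  z < 1.75
Highest qualifying boundary gives stanine = 6

6


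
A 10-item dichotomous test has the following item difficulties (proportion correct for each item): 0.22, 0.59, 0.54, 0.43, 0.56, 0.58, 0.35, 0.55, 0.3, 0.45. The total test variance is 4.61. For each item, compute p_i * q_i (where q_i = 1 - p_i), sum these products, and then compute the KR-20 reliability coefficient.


For each item, compute p_i * q_i:
  Item 1: 0.22 * 0.78 = 0.1716
  Item 2: 0.59 * 0.41 = 0.2419
  Item 3: 0.54 * 0.46 = 0.2484
  Item 4: 0.43 * 0.57 = 0.2451
  Item 5: 0.56 * 0.44 = 0.2464
  Item 6: 0.58 * 0.42 = 0.2436
  Item 7: 0.35 * 0.65 = 0.2275
  Item 8: 0.55 * 0.45 = 0.2475
  Item 9: 0.3 * 0.7 = 0.21
  Item 10: 0.45 * 0.55 = 0.2475
Sum(p_i * q_i) = 0.1716 + 0.2419 + 0.2484 + 0.2451 + 0.2464 + 0.2436 + 0.2275 + 0.2475 + 0.21 + 0.2475 = 2.3295
KR-20 = (k/(k-1)) * (1 - Sum(p_i*q_i) / Var_total)
= (10/9) * (1 - 2.3295/4.61)
= 1.1111 * 0.4947
KR-20 = 0.5497

0.5497


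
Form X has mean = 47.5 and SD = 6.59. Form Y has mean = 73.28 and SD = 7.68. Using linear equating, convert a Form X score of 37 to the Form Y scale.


slope = SD_Y / SD_X = 7.68 / 6.59 ~ 1.1654
intercept = mean_Y - slope * mean_X = 73.28 - (7.68 / 6.59) * 47.5 ~ 17.9234
Y = slope * X + intercept. To avoid rounding drift from the rounded slope/intercept, evaluate the equivalent form Y = mean_Y + SD_Y * (X - mean_X) / SD_X at full precision:
Y = 73.28 + 7.68 * (37 - 47.5) / 6.59
Y = 73.28 - 7.68 * 10.5 / 6.59
Y = 73.28 - 80.64 / 6.59
Y = 73.28 - 12.2367
Y = 61.0433

61.0433


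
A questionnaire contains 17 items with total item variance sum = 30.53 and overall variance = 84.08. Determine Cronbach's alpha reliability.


alpha = (k/(k-1)) * (1 - sum(si^2)/s_total^2)
= (17/16) * (1 - 30.53/84.08)
alpha = 0.6767

0.6767


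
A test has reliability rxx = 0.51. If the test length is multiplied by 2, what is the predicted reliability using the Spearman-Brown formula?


r_new = (n * rxx) / (1 + (n-1) * rxx)
r_new = (2 * 0.51) / (1 + 1 * 0.51)
r_new = 1.02 / 1.51
r_new = 0.6755

0.6755


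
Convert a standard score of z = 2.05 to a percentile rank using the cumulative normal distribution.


CDF(z) = 0.5 * (1 + erf(z/sqrt(2)))
erf(1.4496) = 0.9596
CDF = 0.9798
Percentile rank = 0.9798 * 100 = 97.98

97.98


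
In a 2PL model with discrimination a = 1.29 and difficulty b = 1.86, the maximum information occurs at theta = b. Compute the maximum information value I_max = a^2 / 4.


For 2PL, max info at theta = b = 1.86
I_max = a^2 / 4 = 1.29^2 / 4
= 1.6641 / 4
I_max = 0.416

0.416


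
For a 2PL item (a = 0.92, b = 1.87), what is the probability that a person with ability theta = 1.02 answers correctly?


a*(theta - b) = 0.92 * (1.02 - 1.87) = -0.782
exp(--0.782) = 2.1858
P = 1 / (1 + 2.1858)
P = 0.3139

0.3139


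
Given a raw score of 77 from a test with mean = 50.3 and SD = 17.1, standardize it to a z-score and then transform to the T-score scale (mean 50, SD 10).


z = (X - mean) / SD = (77 - 50.3) / 17.1
z = 26.7 / 17.1
z = 1.5614
T-score = T = 50 + 10z
Carry z at full precision (z = 26.7 / 17.1) into the conversion:
T-score = 50 + 10 * (26.7 / 17.1) = 50 + 267 / 17.1
T-score = 50 + 15.614
T-score = 65.614

65.614


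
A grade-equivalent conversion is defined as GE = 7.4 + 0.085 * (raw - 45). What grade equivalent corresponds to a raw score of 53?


raw - median = 53 - 45 = 8
slope * diff = 0.085 * 8 = 0.68
GE = 7.4 + 0.68
GE = 8.08

8.08


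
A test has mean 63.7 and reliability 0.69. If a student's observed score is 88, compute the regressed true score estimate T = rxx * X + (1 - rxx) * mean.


T_est = rxx * X + (1 - rxx) * mean
T_est = 0.69 * 88 + 0.31 * 63.7
T_est = 60.72 + 19.747
T_est = 80.467

80.467


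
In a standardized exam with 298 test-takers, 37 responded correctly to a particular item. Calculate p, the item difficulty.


Item difficulty p = number correct / total examinees
p = 37 / 298
p = 0.1242

0.1242


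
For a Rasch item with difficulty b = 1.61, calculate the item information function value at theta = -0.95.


P = 1/(1+exp(-(-0.95-1.61))) = 0.0718
I = P*(1-P) = 0.0718 * 0.9282
I = 0.0666

0.0666


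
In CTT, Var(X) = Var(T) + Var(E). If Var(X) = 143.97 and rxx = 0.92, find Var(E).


var_true = rxx * var_obs = 0.92 * 143.97 = 132.4524
var_error = var_obs - var_true
var_error = 143.97 - 132.4524
var_error = 11.5176

11.5176


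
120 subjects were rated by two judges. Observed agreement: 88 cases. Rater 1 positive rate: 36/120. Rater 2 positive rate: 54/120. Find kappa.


P_o = 88/120 = 0.733333
P_e = (36*54 + 84*66) / 14400 = 0.52
kappa = (P_o - P_e) / (1 - P_e)
kappa = (0.733333 - 0.52) / (1 - 0.52)
kappa = 0.4444

0.4444


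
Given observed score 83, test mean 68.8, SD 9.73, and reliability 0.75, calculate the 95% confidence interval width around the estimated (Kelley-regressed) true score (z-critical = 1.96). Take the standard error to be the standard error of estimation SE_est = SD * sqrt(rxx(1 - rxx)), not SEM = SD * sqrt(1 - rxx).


True score estimate = 0.75*83 + 0.25*68.8 = 79.45
SE_est = SD * sqrt(rxx * (1 - rxx)) = 9.73 * sqrt(0.75 * 0.25) = 9.73 * sqrt(0.1875) = 4.213214
CI = T_est +/- z * SE_est, so width = 2 * z * SE_est = 2 * 1.96 * 4.213214
Width = 16.5158

16.5158


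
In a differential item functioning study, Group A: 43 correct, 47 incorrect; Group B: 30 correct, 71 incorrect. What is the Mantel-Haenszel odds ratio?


Odds_A = 43/47 = 0.9149
Odds_B = 30/71 = 0.4225
OR = Odds_A / Odds_B = 0.9149 / 0.4225
Exactly, OR = (43 * 71) / (47 * 30) = 3053 / 1410
OR = 2.1652

2.1652


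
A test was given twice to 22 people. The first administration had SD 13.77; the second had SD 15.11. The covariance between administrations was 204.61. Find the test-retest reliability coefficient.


r = cov(X,Y) / (SD_X * SD_Y)
r = 204.61 / (13.77 * 15.11)
r = 204.61 / 208.0647
r = 0.9834

0.9834


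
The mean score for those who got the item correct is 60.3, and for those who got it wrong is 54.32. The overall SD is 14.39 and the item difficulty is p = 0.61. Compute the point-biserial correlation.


q = 1 - p = 0.39
rpb = ((M1 - M0) / SD) * sqrt(p * q)
rpb = ((60.3 - 54.32) / 14.39) * sqrt(0.61 * 0.39)
rpb = 0.2027

0.2027


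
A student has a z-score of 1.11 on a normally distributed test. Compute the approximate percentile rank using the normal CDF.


CDF(z) = 0.5 * (1 + erf(z/sqrt(2)))
erf(0.7849) = 0.733
CDF = 0.8665
Percentile rank = 0.8665 * 100 = 86.65

86.65


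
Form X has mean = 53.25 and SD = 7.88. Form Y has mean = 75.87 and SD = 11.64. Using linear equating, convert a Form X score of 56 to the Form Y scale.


slope = SD_Y / SD_X = 11.64 / 7.88 ~ 1.4772
intercept = mean_Y - slope * mean_X = 75.87 - (11.64 / 7.88) * 53.25 ~ -2.7886
Y = slope * X + intercept. To avoid rounding drift from the rounded slope/intercept, evaluate the equivalent form Y = mean_Y + SD_Y * (X - mean_X) / SD_X at full precision:
Y = 75.87 + 11.64 * (56 - 53.25) / 7.88
Y = 75.87 + 11.64 * 2.75 / 7.88
Y = 75.87 + 32.01 / 7.88
Y = 75.87 + 4.0622
Y = 79.9322

79.9322


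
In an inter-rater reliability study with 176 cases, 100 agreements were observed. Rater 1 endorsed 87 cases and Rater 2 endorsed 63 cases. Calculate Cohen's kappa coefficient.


P_o = 100/176 = 0.568182
P_e = (87*63 + 89*113) / 30976 = 0.501614
kappa = (P_o - P_e) / (1 - P_e)
kappa = (0.568182 - 0.501614) / (1 - 0.501614)
kappa = 0.1336

0.1336


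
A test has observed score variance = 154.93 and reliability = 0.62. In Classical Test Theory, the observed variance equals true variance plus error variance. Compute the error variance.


var_true = rxx * var_obs = 0.62 * 154.93 = 96.0566
var_error = var_obs - var_true
var_error = 154.93 - 96.0566
var_error = 58.8734

58.8734


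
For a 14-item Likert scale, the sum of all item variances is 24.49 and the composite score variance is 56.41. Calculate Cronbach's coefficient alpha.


alpha = (k/(k-1)) * (1 - sum(si^2)/s_total^2)
= (14/13) * (1 - 24.49/56.41)
alpha = 0.6094

0.6094


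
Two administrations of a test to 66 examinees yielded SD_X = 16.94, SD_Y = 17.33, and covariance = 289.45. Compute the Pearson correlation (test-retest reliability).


r = cov(X,Y) / (SD_X * SD_Y)
r = 289.45 / (16.94 * 17.33)
r = 289.45 / 293.5702
r = 0.986

0.986


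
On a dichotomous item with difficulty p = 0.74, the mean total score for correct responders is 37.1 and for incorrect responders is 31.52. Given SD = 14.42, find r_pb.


q = 1 - p = 0.26
rpb = ((M1 - M0) / SD) * sqrt(p * q)
rpb = ((37.1 - 31.52) / 14.42) * sqrt(0.74 * 0.26)
rpb = 0.1697

0.1697


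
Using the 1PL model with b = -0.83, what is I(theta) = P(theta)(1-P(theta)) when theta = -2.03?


P = 1/(1+exp(-(-2.03--0.83))) = 0.2315
I = P*(1-P) = 0.2315 * 0.7685
I = 0.1779

0.1779


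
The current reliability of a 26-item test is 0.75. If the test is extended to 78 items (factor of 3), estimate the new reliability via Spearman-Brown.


r_new = (n * rxx) / (1 + (n-1) * rxx)
r_new = (3 * 0.75) / (1 + 2 * 0.75)
r_new = 2.25 / 2.5
r_new = 0.9

0.9


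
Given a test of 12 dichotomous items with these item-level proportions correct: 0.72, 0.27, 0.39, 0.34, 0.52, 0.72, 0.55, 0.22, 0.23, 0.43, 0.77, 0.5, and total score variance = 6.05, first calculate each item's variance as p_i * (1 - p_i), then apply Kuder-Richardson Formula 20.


For each item, compute p_i * q_i:
  Item 1: 0.72 * 0.28 = 0.2016
  Item 2: 0.27 * 0.73 = 0.1971
  Item 3: 0.39 * 0.61 = 0.2379
  Item 4: 0.34 * 0.66 = 0.2244
  Item 5: 0.52 * 0.48 = 0.2496
  Item 6: 0.72 * 0.28 = 0.2016
  Item 7: 0.55 * 0.45 = 0.2475
  Item 8: 0.22 * 0.78 = 0.1716
  Item 9: 0.23 * 0.77 = 0.1771
  Item 10: 0.43 * 0.57 = 0.2451
  Item 11: 0.77 * 0.23 = 0.1771
  Item 12: 0.5 * 0.5 = 0.25
Sum(p_i * q_i) = 0.2016 + 0.1971 + 0.2379 + 0.2244 + 0.2496 + 0.2016 + 0.2475 + 0.1716 + 0.1771 + 0.2451 + 0.1771 + 0.25 = 2.5806
KR-20 = (k/(k-1)) * (1 - Sum(p_i*q_i) / Var_total)
= (12/11) * (1 - 2.5806/6.05)
= 1.0909 * 0.5735
KR-20 = 0.6256

0.6256


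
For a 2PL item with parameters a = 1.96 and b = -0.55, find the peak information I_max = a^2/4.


For 2PL, max info at theta = b = -0.55
I_max = a^2 / 4 = 1.96^2 / 4
= 3.8416 / 4
I_max = 0.9604

0.9604


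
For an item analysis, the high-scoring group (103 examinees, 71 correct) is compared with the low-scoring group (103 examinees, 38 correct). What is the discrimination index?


p_upper = 71/103 = 0.6893
p_lower = 38/103 = 0.3689
D = 0.6893 - 0.3689 = 0.3204

0.3204


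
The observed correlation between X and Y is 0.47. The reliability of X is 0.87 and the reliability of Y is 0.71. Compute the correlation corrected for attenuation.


r_corrected = rxy / sqrt(rxx * ryy)
= 0.47 / sqrt(0.87 * 0.71)
= 0.47 / sqrt(0.6177)
= 0.47 / 0.785939
r_corrected = 0.598

0.598


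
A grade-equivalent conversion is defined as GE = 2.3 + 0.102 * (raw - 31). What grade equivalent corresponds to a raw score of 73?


raw - median = 73 - 31 = 42
slope * diff = 0.102 * 42 = 4.284
GE = 2.3 + 4.284
GE = 6.584

6.584


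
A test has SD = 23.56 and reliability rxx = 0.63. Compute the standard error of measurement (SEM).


SEM = SD * sqrt(1 - rxx)
SEM = 23.56 * sqrt(1 - 0.63)
SEM = 23.56 * sqrt(0.37) = 23.56 * 0.608276
SEM = 14.331

14.331


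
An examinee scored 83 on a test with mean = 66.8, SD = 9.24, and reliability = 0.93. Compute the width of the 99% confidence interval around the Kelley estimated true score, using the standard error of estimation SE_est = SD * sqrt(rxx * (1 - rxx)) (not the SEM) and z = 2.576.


True score estimate = 0.93*83 + 0.07*66.8 = 81.866
SE_est = SD * sqrt(rxx * (1 - rxx)) = 9.24 * sqrt(0.93 * 0.07) = 9.24 * sqrt(0.0651) = 2.357558
CI = T_est +/- z * SE_est, so width = 2 * z * SE_est = 2 * 2.576 * 2.357558
Width = 12.1461

12.1461


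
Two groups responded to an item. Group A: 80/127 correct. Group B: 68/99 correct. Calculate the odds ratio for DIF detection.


Odds_A = 80/47 = 1.7021
Odds_B = 68/31 = 2.1935
OR = Odds_A / Odds_B = 1.7021 / 2.1935
Exactly, OR = (80 * 31) / (47 * 68) = 2480 / 3196
OR = 0.776

0.776


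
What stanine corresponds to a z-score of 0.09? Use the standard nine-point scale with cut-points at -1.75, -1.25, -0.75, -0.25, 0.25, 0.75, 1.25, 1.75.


Stanine boundaries: [-1.75, -1.25, -0.75, -0.25, 0.25, 0.75, 1.25, 1.75]
z = 0.09
Check each boundary:
  z >= -1.75 -> could be stanine 2
  z >= -1.25 -> could be stanine 3
  z >= -0.75 -> could be stanine 4
  z >= -0.25 -> could be stanine 5
  z < 0.25
  z < 0.75
  z < 1.25
  z < 1.75
Highest qualifying boundary gives stanine = 5

5


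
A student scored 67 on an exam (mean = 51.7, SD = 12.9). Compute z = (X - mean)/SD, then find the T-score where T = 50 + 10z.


z = (X - mean) / SD = (67 - 51.7) / 12.9
z = 15.3 / 12.9
z = 1.186
T-score = T = 50 + 10z
Carry z at full precision (z = 15.3 / 12.9) into the conversion:
T-score = 50 + 10 * (15.3 / 12.9) = 50 + 153 / 12.9
T-score = 50 + 11.8605
T-score = 61.8605

61.8605


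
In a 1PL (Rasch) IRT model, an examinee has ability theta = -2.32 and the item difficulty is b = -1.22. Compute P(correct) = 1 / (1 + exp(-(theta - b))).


theta - b = -2.32 - -1.22 = -1.1
exp(-(theta - b)) = exp(1.1) = 3.0042
P = 1 / (1 + 3.0042)
P = 0.2497

0.2497


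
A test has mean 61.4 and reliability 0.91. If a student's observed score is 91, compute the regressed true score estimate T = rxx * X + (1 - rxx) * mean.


T_est = rxx * X + (1 - rxx) * mean
T_est = 0.91 * 91 + 0.09 * 61.4
T_est = 82.81 + 5.526
T_est = 88.336

88.336


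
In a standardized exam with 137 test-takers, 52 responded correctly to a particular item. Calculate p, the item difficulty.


Item difficulty p = number correct / total examinees
p = 52 / 137
p = 0.3796

0.3796


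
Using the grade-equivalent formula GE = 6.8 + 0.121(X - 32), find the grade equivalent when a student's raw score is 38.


raw - median = 38 - 32 = 6
slope * diff = 0.121 * 6 = 0.726
GE = 6.8 + 0.726
GE = 7.526

7.526


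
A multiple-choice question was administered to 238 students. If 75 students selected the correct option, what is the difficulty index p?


Item difficulty p = number correct / total examinees
p = 75 / 238
p = 0.3151

0.3151


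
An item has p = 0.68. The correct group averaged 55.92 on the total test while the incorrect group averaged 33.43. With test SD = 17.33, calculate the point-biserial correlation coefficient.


q = 1 - p = 0.32
rpb = ((M1 - M0) / SD) * sqrt(p * q)
rpb = ((55.92 - 33.43) / 17.33) * sqrt(0.68 * 0.32)
rpb = 0.6054

0.6054


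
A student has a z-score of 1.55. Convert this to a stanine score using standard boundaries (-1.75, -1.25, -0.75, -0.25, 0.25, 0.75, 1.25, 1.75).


Stanine boundaries: [-1.75, -1.25, -0.75, -0.25, 0.25, 0.75, 1.25, 1.75]
z = 1.55
Check each boundary:
  z >= -1.75 -> could be stanine 2
  z >= -1.25 -> could be stanine 3
  z >= -0.75 -> could be stanine 4
  z >= -0.25 -> could be stanine 5
  z >= 0.25 -> could be stanine 6
  z >= 0.75 -> could be stanine 7
  z >= 1.25 -> could be stanine 8
  z < 1.75
Highest qualifying boundary gives stanine = 8

8


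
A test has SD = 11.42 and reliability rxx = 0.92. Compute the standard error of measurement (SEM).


SEM = SD * sqrt(1 - rxx)
SEM = 11.42 * sqrt(1 - 0.92)
SEM = 11.42 * sqrt(0.08) = 11.42 * 0.282843
SEM = 3.2301

3.2301


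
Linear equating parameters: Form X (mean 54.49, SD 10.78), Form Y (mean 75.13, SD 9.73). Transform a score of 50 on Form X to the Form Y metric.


slope = SD_Y / SD_X = 9.73 / 10.78 ~ 0.9026
intercept = mean_Y - slope * mean_X = 75.13 - (9.73 / 10.78) * 54.49 ~ 25.9475
Y = slope * X + intercept. To avoid rounding drift from the rounded slope/intercept, evaluate the equivalent form Y = mean_Y + SD_Y * (X - mean_X) / SD_X at full precision:
Y = 75.13 + 9.73 * (50 - 54.49) / 10.78
Y = 75.13 - 9.73 * 4.49 / 10.78
Y = 75.13 - 43.6877 / 10.78
Y = 75.13 - 4.0527
Y = 71.0773

71.0773


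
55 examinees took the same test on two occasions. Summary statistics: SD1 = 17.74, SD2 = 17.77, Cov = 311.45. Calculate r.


r = cov(X,Y) / (SD_X * SD_Y)
r = 311.45 / (17.74 * 17.77)
r = 311.45 / 315.2398
r = 0.988

0.988


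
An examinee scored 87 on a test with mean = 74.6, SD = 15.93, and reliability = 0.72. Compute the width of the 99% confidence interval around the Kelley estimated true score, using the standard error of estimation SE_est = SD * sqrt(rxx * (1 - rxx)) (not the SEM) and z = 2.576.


True score estimate = 0.72*87 + 0.28*74.6 = 83.528
SE_est = SD * sqrt(rxx * (1 - rxx)) = 15.93 * sqrt(0.72 * 0.28) = 15.93 * sqrt(0.2016) = 7.152552
CI = T_est +/- z * SE_est, so width = 2 * z * SE_est = 2 * 2.576 * 7.152552
Width = 36.8499

36.8499


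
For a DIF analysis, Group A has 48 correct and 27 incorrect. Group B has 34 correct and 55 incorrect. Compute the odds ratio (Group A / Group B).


Odds_A = 48/27 = 1.7778
Odds_B = 34/55 = 0.6182
OR = Odds_A / Odds_B = 1.7778 / 0.6182
Exactly, OR = (48 * 55) / (27 * 34) = 2640 / 918
OR = 2.8758

2.8758


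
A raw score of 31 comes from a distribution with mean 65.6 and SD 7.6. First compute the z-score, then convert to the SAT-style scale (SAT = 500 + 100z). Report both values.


z = (X - mean) / SD = (31 - 65.6) / 7.6
z = -34.6 / 7.6
z = -4.5526
SAT-scale = SAT = 500 + 100z
Carry z at full precision (z = -34.6 / 7.6) into the conversion:
SAT-scale = 500 + 100 * (-34.6 / 7.6) = 500 + -3460 / 7.6
SAT-scale = 500 + -455.2632
SAT-scale = 44.7368

44.7368


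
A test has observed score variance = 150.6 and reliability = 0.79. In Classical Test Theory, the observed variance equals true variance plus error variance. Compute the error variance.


var_true = rxx * var_obs = 0.79 * 150.6 = 118.974
var_error = var_obs - var_true
var_error = 150.6 - 118.974
var_error = 31.626

31.626


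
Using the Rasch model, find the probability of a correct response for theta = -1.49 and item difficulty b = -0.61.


theta - b = -1.49 - -0.61 = -0.88
exp(-(theta - b)) = exp(0.88) = 2.4109
P = 1 / (1 + 2.4109)
P = 0.2932

0.2932


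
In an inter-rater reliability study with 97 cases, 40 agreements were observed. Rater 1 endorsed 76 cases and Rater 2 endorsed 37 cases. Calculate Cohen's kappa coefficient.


P_o = 40/97 = 0.412371
P_e = (76*37 + 21*60) / 9409 = 0.432777
kappa = (P_o - P_e) / (1 - P_e)
kappa = (0.412371 - 0.432777) / (1 - 0.432777)
kappa = -0.036

-0.036


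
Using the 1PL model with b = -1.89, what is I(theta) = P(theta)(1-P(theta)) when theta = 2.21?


P = 1/(1+exp(-(2.21--1.89))) = 0.9837
I = P*(1-P) = 0.9837 * 0.0163
I = 0.016

0.016


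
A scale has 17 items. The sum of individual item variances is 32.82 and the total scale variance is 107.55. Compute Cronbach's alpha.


alpha = (k/(k-1)) * (1 - sum(si^2)/s_total^2)
= (17/16) * (1 - 32.82/107.55)
alpha = 0.7383

0.7383


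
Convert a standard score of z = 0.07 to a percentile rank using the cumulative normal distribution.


CDF(z) = 0.5 * (1 + erf(z/sqrt(2)))
erf(0.0495) = 0.0558
CDF = 0.5279
Percentile rank = 0.5279 * 100 = 52.79

52.79


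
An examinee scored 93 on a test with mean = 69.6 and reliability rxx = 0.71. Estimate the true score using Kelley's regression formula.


T_est = rxx * X + (1 - rxx) * mean
T_est = 0.71 * 93 + 0.29 * 69.6
T_est = 66.03 + 20.184
T_est = 86.214

86.214


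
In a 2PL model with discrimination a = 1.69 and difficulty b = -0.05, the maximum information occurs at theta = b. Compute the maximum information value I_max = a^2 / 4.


For 2PL, max info at theta = b = -0.05
I_max = a^2 / 4 = 1.69^2 / 4
= 2.8561 / 4
I_max = 0.714

0.714


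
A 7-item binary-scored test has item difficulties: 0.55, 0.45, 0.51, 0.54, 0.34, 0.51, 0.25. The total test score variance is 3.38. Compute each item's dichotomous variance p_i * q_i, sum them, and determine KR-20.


For each item, compute p_i * q_i:
  Item 1: 0.55 * 0.45 = 0.2475
  Item 2: 0.45 * 0.55 = 0.2475
  Item 3: 0.51 * 0.49 = 0.2499
  Item 4: 0.54 * 0.46 = 0.2484
  Item 5: 0.34 * 0.66 = 0.2244
  Item 6: 0.51 * 0.49 = 0.2499
  Item 7: 0.25 * 0.75 = 0.1875
Sum(p_i * q_i) = 0.2475 + 0.2475 + 0.2499 + 0.2484 + 0.2244 + 0.2499 + 0.1875 = 1.6551
KR-20 = (k/(k-1)) * (1 - Sum(p_i*q_i) / Var_total)
= (7/6) * (1 - 1.6551/3.38)
= 1.1667 * 0.5103
KR-20 = 0.5954

0.5954


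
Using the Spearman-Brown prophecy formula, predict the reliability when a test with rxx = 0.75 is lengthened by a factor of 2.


r_new = (n * rxx) / (1 + (n-1) * rxx)
r_new = (2 * 0.75) / (1 + 1 * 0.75)
r_new = 1.5 / 1.75
r_new = 0.8571

0.8571
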